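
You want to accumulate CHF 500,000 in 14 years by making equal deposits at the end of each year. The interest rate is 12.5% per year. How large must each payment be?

CHF 14,875.36

Level ordinary annuity; solve FV = PMT × [((1+r)^n − 1)/r] for PMT.
Periodic rate r = 0.125 per year.
With n = 14: PMT = 500,000 / ([((1+r)^n − 1)/r]) = CHF 14,875.36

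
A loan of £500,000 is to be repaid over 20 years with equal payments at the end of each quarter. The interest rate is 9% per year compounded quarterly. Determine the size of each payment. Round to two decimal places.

Level ordinary annuity; solve PV = PMT × [(1 − (1+r)^−n)/r] for PMT.
Periodic rate r = 0.09/4 per quarter; n is counted in quarters.
With n = 80: PMT = 500,000 / ([(1 − (1+r)^−n)/r]) = £13,531.88

£13,531.88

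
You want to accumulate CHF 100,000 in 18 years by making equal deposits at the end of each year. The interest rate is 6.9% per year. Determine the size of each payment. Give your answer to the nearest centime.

Level ordinary annuity; solve FV = PMT × [((1+r)^n − 1)/r] for PMT.
Periodic rate r = 0.069 per year.
With n = 18: PMT = 100,000 / ([((1+r)^n − 1)/r]) = CHF 2,969.63

CHF 2,969.63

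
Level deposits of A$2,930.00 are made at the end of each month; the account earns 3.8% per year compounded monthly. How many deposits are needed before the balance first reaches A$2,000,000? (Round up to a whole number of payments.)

365 payments

Periodic rate r = 0.038/12 per month; n is counted in months.
Ordinary annuity FV: 2,000,000 = 2,930 × [((1+r)^n − 1)/r].
(1+r)^n = 1 + 2,000,000 × r / 2,930, so n = ln(1 + 2,000,000·r/2,930) / ln(1+r) = 364.07.
Round up to a whole number of payments: n = 365.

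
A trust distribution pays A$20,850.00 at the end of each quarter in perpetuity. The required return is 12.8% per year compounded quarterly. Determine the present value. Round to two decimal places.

Periodic rate r = 0.128/4 per quarter.
Level perpetuity: PV = PMT / r = 20,850 / (0.128/4) = A$651,562.50.

A$651,562.50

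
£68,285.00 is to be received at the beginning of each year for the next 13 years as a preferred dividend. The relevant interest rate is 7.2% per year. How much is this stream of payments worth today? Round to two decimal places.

This is an annuity due: 13 payments of £68,285.00 at the beginning of each year.
Periodic rate r = 0.072 per year.
PV = PMT × [(1 − (1+r)^−n)/r] × (1+r) = 68,285 × [1 − (1+r)^−13] / r × (1+r) = £604,917.12

£604,917.12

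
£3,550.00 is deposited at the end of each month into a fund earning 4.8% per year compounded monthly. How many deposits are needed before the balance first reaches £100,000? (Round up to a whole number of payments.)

27 payments

Periodic rate r = 0.048/12 per month; n is counted in months.
Ordinary annuity FV: 100,000 = 3,550 × [((1+r)^n − 1)/r].
(1+r)^n = 1 + 100,000 × r / 3,550, so n = ln(1 + 100,000·r/3,550) / ln(1+r) = 26.75.
Round up to a whole number of payments: n = 27.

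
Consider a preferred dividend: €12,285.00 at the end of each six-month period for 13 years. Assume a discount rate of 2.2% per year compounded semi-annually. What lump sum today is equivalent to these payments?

€276,483.22

This is an ordinary annuity: 26 payments of €12,285.00 at the end of each six-month period.
Periodic rate r = 0.022/2 per half-year; n is counted in half-years.
PV = PMT × [(1 − (1+r)^−n)/r] = 12,285 × [1 − (1+r)^−26] / r = €276,483.22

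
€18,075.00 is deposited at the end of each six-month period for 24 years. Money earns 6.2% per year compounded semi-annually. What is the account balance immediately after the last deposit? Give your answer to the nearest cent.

This is an ordinary annuity: 48 deposits of €18,075.00 at the end of each six-month period.
Periodic rate r = 0.062/2 per half-year; n is counted in half-years.
FV = PMT × [((1+r)^n − 1)/r] = 18,075 × [(1+r)^48 − 1] / r = €1,941,186.53

€1,941,186.53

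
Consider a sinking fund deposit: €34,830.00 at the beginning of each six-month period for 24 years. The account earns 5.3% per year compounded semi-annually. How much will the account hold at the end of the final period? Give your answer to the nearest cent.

This is an annuity due: 48 deposits of €34,830.00 at the beginning of each six-month period.
Periodic rate r = 0.053/2 per half-year; n is counted in half-years.
FV = PMT × [((1+r)^n − 1)/r] × (1+r) = 34,830 × [(1+r)^48 − 1] / r × (1+r) = €3,385,572.52

€3,385,572.52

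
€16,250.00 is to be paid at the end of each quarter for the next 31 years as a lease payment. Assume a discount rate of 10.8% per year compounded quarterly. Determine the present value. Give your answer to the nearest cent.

This is an ordinary annuity: 124 payments of €16,250.00 at the end of each quarter.
Periodic rate r = 0.108/4 per quarter; n is counted in quarters.
PV = PMT × [(1 − (1+r)^−n)/r] = 16,250 × [1 − (1+r)^−124] / r = €579,733.41

€579,733.41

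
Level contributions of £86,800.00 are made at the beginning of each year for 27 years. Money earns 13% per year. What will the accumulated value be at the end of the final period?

£19,699,250.49

This is an annuity due: 27 deposits of £86,800.00 at the beginning of each year.
Periodic rate r = 0.13 per year.
FV = PMT × [((1+r)^n − 1)/r] × (1+r) = 86,800 × [(1+r)^27 − 1] / r × (1+r) = £19,699,250.49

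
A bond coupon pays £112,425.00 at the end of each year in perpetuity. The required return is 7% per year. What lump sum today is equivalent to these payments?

£1,606,071.43

Periodic rate r = 0.07 per year.
Level perpetuity: PV = PMT / r = 112,425 / (0.07) = £1,606,071.43.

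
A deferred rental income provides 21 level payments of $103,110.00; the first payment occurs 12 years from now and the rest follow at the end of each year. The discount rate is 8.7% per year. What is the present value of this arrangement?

Ordinary annuity of 21 payments, first payment at period 12.
Periodic rate r = 0.087 per year.
The ordinary-annuity PV formula values the stream one period before the first payment (period 11); discount that back 11 periods:
PV₀ = 103,110 × [1 − (1+r)^−21] / r × (1+r)^−11 = $391,313.27

$391,313.27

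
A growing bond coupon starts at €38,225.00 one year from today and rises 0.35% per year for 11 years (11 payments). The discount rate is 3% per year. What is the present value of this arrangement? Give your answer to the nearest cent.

Periodic rate r = 0.03 per year.
Growing ordinary annuity: PV = PMT₁ × [1 − ((1+g)/(1+r))^n] / (r − g) = 38,225 × [1 − ((1+0.0035)/(1+r))^11] / (r − 0.0035) = €359,565.45.

€359,565.45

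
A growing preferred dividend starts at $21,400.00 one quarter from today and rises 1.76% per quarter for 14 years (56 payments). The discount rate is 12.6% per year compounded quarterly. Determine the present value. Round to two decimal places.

$819,390.98

Periodic rate r = 0.126/4 per quarter; n is counted in quarters.
Growing ordinary annuity: PV = PMT₁ × [1 − ((1+g)/(1+r))^n] / (r − g) = 21,400 × [1 − ((1+0.0176)/(1+r))^56] / (r − 0.0176) = $819,390.98.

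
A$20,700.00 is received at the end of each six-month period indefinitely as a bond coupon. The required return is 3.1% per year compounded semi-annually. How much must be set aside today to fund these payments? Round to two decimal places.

Periodic rate r = 0.031/2 per half-year.
Level perpetuity: PV = PMT / r = 20,700 / (0.031/2) = A$1,335,483.87.

A$1,335,483.87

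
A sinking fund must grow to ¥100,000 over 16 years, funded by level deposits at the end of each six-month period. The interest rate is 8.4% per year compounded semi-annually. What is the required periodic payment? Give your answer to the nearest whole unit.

¥1,538

Level ordinary annuity; solve FV = PMT × [((1+r)^n − 1)/r] for PMT.
Periodic rate r = 0.084/2 per half-year; n is counted in half-years.
With n = 32: PMT = 100,000 / ([((1+r)^n − 1)/r]) = ¥1,538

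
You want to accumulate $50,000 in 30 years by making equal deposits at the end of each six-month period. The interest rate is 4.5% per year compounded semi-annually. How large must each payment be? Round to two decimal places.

Level ordinary annuity; solve FV = PMT × [((1+r)^n − 1)/r] for PMT.
Periodic rate r = 0.045/2 per half-year; n is counted in half-years.
With n = 60: PMT = 50,000 / ([((1+r)^n − 1)/r]) = $401.77

$401.77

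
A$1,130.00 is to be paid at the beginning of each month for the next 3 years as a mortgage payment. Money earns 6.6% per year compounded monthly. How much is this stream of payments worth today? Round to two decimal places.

A$37,016.84

This is an annuity due: 36 payments of A$1,130.00 at the beginning of each month.
Periodic rate r = 0.066/12 per month; n is counted in months.
PV = PMT × [(1 − (1+r)^−n)/r] × (1+r) = 1,130 × [1 − (1+r)^−36] / r × (1+r) = A$37,016.84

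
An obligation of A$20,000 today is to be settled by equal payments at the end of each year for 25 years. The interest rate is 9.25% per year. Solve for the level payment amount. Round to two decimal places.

A$2,077.51

Level ordinary annuity; solve PV = PMT × [(1 − (1+r)^−n)/r] for PMT.
Periodic rate r = 0.0925 per year.
With n = 25: PMT = 20,000 / ([(1 − (1+r)^−n)/r]) = A$2,077.51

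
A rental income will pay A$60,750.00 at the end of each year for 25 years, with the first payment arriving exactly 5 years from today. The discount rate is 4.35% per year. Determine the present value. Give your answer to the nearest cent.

Ordinary annuity of 25 payments, first payment at period 5.
Periodic rate r = 0.0435 per year.
The ordinary-annuity PV formula values the stream one period before the first payment (period 4); discount that back 4 periods:
PV₀ = 60,750 × [1 − (1+r)^−25] / r × (1+r)^−4 = A$771,608.84

A$771,608.84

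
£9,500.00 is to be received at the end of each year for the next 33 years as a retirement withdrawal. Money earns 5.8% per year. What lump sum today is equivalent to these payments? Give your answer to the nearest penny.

£138,309.05

This is an ordinary annuity: 33 payments of £9,500.00 at the end of each year.
Periodic rate r = 0.058 per year.
PV = PMT × [(1 − (1+r)^−n)/r] = 9,500 × [1 − (1+r)^−33] / r = £138,309.05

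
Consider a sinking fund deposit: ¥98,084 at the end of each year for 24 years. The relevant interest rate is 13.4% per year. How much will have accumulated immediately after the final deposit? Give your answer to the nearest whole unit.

¥14,237,509

This is an ordinary annuity: 24 deposits of ¥98,084 at the end of each year.
Periodic rate r = 0.134 per year.
FV = PMT × [((1+r)^n − 1)/r] = 98,084 × [(1+r)^24 − 1] / r = ¥14,237,509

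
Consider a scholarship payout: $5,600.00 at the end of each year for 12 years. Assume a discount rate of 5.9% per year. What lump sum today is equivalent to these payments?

This is an ordinary annuity: 12 payments of $5,600.00 at the end of each year.
Periodic rate r = 0.059 per year.
PV = PMT × [(1 − (1+r)^−n)/r] = 5,600 × [1 − (1+r)^−12] / r = $47,207.99

$47,207.99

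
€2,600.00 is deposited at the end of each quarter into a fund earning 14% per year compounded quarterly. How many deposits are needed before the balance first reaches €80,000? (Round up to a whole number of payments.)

22 payments

Periodic rate r = 0.14/4 per quarter; n is counted in quarters.
Ordinary annuity FV: 80,000 = 2,600 × [((1+r)^n − 1)/r].
(1+r)^n = 1 + 80,000 × r / 2,600, so n = ln(1 + 80,000·r/2,600) / ln(1+r) = 21.25.
Round up to a whole number of payments: n = 22.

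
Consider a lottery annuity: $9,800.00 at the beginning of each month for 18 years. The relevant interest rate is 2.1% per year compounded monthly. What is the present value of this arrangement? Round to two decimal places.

This is an annuity due: 216 payments of $9,800.00 at the beginning of each month.
Periodic rate r = 0.021/12 per month; n is counted in months.
PV = PMT × [(1 − (1+r)^−n)/r] × (1+r) = 9,800 × [1 − (1+r)^−216] / r × (1+r) = $1,764,523.80

$1,764,523.80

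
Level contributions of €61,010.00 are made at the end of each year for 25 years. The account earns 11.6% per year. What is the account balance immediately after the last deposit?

€7,650,183.85

This is an ordinary annuity: 25 deposits of €61,010.00 at the end of each year.
Periodic rate r = 0.116 per year.
FV = PMT × [((1+r)^n − 1)/r] = 61,010 × [(1+r)^25 − 1] / r = €7,650,183.85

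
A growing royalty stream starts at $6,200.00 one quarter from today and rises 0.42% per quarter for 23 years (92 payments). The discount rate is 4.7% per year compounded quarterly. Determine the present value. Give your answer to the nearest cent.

$408,934.04

Periodic rate r = 0.047/4 per quarter; n is counted in quarters.
Growing ordinary annuity: PV = PMT₁ × [1 − ((1+g)/(1+r))^n] / (r − g) = 6,200 × [1 − ((1+0.0042)/(1+r))^92] / (r − 0.0042) = $408,934.04.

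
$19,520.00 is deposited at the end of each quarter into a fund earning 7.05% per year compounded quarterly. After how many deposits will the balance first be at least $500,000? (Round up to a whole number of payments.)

22 payments

Periodic rate r = 0.0705/4 per quarter; n is counted in quarters.
Ordinary annuity FV: 500,000 = 19,520 × [((1+r)^n − 1)/r].
(1+r)^n = 1 + 500,000 × r / 19,520, so n = ln(1 + 500,000·r/19,520) / ln(1+r) = 21.32.
Round up to a whole number of payments: n = 22.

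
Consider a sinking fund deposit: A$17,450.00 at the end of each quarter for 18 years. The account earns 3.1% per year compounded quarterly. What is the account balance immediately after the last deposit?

A$1,673,894.68

This is an ordinary annuity: 72 deposits of A$17,450.00 at the end of each quarter.
Periodic rate r = 0.031/4 per quarter; n is counted in quarters.
FV = PMT × [((1+r)^n − 1)/r] = 17,450 × [(1+r)^72 − 1] / r = A$1,673,894.68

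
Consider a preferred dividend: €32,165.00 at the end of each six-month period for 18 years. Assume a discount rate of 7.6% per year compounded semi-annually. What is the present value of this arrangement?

This is an ordinary annuity: 36 payments of €32,165.00 at the end of each six-month period.
Periodic rate r = 0.076/2 per half-year; n is counted in half-years.
PV = PMT × [(1 − (1+r)^−n)/r] = 32,165 × [1 − (1+r)^−36] / r = €625,394.97

€625,394.97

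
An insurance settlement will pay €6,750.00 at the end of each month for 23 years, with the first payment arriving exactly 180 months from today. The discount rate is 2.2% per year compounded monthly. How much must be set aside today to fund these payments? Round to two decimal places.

€1,052,600.32

Ordinary annuity of 276 payments, first payment at period 180.
Periodic rate r = 0.022/12 per month; n is counted in months.
The ordinary-annuity PV formula values the stream one period before the first payment (period 179); discount that back 179 periods:
PV₀ = 6,750 × [1 − (1+r)^−276] / r × (1+r)^−179 = €1,052,600.32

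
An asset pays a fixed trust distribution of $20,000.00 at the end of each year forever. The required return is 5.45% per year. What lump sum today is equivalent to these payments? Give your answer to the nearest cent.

Periodic rate r = 0.0545 per year.
Level perpetuity: PV = PMT / r = 20,000 / (0.0545) = $366,972.48.

$366,972.48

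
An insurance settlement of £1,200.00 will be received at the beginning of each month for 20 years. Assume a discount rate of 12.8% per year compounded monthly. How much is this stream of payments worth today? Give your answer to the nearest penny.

£104,790.48

This is an annuity due: 240 payments of £1,200.00 at the beginning of each month.
Periodic rate r = 0.128/12 per month; n is counted in months.
PV = PMT × [(1 − (1+r)^−n)/r] × (1+r) = 1,200 × [1 − (1+r)^−240] / r × (1+r) = £104,790.48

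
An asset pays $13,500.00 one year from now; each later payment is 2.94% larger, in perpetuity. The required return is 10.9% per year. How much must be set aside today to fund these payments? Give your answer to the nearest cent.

Periodic rate r = 0.109 per year.
Growing perpetuity (Gordon): PV = PMT₁ / (r − g) = 13,500 / (r − 0.0294) = $169,597.99.

$169,597.99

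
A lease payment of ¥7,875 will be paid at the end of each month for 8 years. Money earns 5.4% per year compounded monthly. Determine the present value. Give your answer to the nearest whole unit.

This is an ordinary annuity: 96 payments of ¥7,875 at the end of each month.
Periodic rate r = 0.054/12 per month; n is counted in months.
PV = PMT × [(1 − (1+r)^−n)/r] = 7,875 × [1 − (1+r)^−96] / r = ¥612,782

¥612,782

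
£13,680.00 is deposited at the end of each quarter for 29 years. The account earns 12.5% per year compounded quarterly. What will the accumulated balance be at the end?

£15,102,404.67

This is an ordinary annuity: 116 deposits of £13,680.00 at the end of each quarter.
Periodic rate r = 0.125/4 per quarter; n is counted in quarters.
FV = PMT × [((1+r)^n − 1)/r] = 13,680 × [(1+r)^116 − 1] / r = £15,102,404.67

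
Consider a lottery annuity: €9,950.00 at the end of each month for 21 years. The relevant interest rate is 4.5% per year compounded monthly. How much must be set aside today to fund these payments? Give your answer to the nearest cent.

This is an ordinary annuity: 252 payments of €9,950.00 at the end of each month.
Periodic rate r = 0.045/12 per month; n is counted in months.
PV = PMT × [(1 − (1+r)^−n)/r] = 9,950 × [1 − (1+r)^−252] / r = €1,620,212.49

€1,620,212.49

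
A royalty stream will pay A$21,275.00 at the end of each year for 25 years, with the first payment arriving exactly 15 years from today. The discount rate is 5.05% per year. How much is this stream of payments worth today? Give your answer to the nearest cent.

Ordinary annuity of 25 payments, first payment at period 15.
Periodic rate r = 0.0505 per year.
The ordinary-annuity PV formula values the stream one period before the first payment (period 14); discount that back 14 periods:
PV₀ = 21,275 × [1 − (1+r)^−25] / r × (1+r)^−14 = A$149,686.92

A$149,686.92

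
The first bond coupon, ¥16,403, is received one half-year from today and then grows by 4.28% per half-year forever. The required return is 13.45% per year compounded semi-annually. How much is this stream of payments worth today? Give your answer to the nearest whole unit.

¥670,879

Periodic rate r = 0.1345/2 per half-year.
Growing perpetuity (Gordon): PV = PMT₁ / (r − g) = 16,403 / (r − 0.0428) = ¥670,879.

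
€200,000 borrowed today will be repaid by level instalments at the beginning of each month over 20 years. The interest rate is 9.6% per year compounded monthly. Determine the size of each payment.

€1,862.44

Level annuity due; solve PV = PMT × [(1 − (1+r)^−n)/r] × (1+r) for PMT.
Periodic rate r = 0.096/12 per month; n is counted in months.
With n = 240: PMT = 200,000 / ([(1 − (1+r)^−n)/r] × (1+r)) = €1,862.44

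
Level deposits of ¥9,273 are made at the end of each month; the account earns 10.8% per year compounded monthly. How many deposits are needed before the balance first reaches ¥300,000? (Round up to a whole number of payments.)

Periodic rate r = 0.108/12 per month; n is counted in months.
Ordinary annuity FV: 300,000 = 9,273 × [((1+r)^n − 1)/r].
(1+r)^n = 1 + 300,000 × r / 9,273, so n = ln(1 + 300,000·r/9,273) / ln(1+r) = 28.52.
Round up to a whole number of payments: n = 29.

29 payments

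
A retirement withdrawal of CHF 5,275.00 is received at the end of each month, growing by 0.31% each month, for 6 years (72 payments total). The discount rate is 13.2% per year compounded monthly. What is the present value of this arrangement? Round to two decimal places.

CHF 288,147.25

Periodic rate r = 0.132/12 per month; n is counted in months.
Growing ordinary annuity: PV = PMT₁ × [1 − ((1+g)/(1+r))^n] / (r − g) = 5,275 × [1 − ((1+0.0031)/(1+r))^72] / (r − 0.0031) = CHF 288,147.25.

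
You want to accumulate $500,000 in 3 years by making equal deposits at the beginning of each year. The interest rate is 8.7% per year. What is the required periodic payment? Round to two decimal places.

$140,728.74

Level annuity due; solve FV = PMT × [((1+r)^n − 1)/r] × (1+r) for PMT.
Periodic rate r = 0.087 per year.
With n = 3: PMT = 500,000 / ([((1+r)^n − 1)/r] × (1+r)) = $140,728.74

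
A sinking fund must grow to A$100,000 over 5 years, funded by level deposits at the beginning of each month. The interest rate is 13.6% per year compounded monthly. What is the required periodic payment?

Level annuity due; solve FV = PMT × [((1+r)^n − 1)/r] × (1+r) for PMT.
Periodic rate r = 0.136/12 per month; n is counted in months.
With n = 60: PMT = 100,000 / ([((1+r)^n − 1)/r] × (1+r)) = A$1,159.66

A$1,159.66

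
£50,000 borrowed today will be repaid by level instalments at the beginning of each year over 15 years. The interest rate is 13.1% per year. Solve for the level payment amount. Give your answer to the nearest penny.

Level annuity due; solve PV = PMT × [(1 − (1+r)^−n)/r] × (1+r) for PMT.
Periodic rate r = 0.131 per year.
With n = 15: PMT = 50,000 / ([(1 − (1+r)^−n)/r] × (1+r)) = £6,876.30

£6,876.30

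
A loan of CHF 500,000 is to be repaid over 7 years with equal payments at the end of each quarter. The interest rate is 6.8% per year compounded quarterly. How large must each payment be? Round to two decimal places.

Level ordinary annuity; solve PV = PMT × [(1 − (1+r)^−n)/r] for PMT.
Periodic rate r = 0.068/4 per quarter; n is counted in quarters.
With n = 28: PMT = 500,000 / ([(1 − (1+r)^−n)/r]) = CHF 22,591.60

CHF 22,591.60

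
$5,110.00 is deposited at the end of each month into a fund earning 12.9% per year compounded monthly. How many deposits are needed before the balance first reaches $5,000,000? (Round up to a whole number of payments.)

Periodic rate r = 0.129/12 per month; n is counted in months.
Ordinary annuity FV: 5,000,000 = 5,110 × [((1+r)^n − 1)/r].
(1+r)^n = 1 + 5,000,000 × r / 5,110, so n = ln(1 + 5,000,000·r/5,110) / ln(1+r) = 228.57.
Round up to a whole number of payments: n = 229.

229 payments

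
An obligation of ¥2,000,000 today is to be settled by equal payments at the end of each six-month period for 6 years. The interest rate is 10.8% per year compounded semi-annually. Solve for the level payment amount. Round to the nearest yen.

¥230,770

Level ordinary annuity; solve PV = PMT × [(1 − (1+r)^−n)/r] for PMT.
Periodic rate r = 0.108/2 per half-year; n is counted in half-years.
With n = 12: PMT = 2,000,000 / ([(1 − (1+r)^−n)/r]) = ¥230,770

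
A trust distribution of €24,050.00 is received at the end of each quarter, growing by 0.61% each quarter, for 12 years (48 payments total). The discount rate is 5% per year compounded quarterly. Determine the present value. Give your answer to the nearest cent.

€986,096.50

Periodic rate r = 0.05/4 per quarter; n is counted in quarters.
Growing ordinary annuity: PV = PMT₁ × [1 − ((1+g)/(1+r))^n] / (r − g) = 24,050 × [1 − ((1+0.0061)/(1+r))^48] / (r − 0.0061) = €986,096.50.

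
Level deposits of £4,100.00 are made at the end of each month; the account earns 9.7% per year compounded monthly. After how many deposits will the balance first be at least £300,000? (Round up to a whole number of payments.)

58 payments

Periodic rate r = 0.097/12 per month; n is counted in months.
Ordinary annuity FV: 300,000 = 4,100 × [((1+r)^n − 1)/r].
(1+r)^n = 1 + 300,000 × r / 4,100, so n = ln(1 + 300,000·r/4,100) / ln(1+r) = 57.71.
Round up to a whole number of payments: n = 58.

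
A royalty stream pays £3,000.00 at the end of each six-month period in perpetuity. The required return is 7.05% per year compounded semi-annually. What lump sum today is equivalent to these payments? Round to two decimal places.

£85,106.38

Periodic rate r = 0.0705/2 per half-year.
Level perpetuity: PV = PMT / r = 3,000 / (0.0705/2) = £85,106.38.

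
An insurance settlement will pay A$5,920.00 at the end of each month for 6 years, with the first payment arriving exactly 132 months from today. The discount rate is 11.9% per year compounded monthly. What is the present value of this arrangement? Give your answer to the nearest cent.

Ordinary annuity of 72 payments, first payment at period 132.
Periodic rate r = 0.119/12 per month; n is counted in months.
The ordinary-annuity PV formula values the stream one period before the first payment (period 131); discount that back 131 periods:
PV₀ = 5,920 × [1 − (1+r)^−72] / r × (1+r)^−131 = A$83,352.93

A$83,352.93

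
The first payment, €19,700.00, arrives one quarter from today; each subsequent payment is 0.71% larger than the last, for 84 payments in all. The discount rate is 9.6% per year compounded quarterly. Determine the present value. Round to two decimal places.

Periodic rate r = 0.096/4 per quarter; n is counted in quarters.
Growing ordinary annuity: PV = PMT₁ × [1 − ((1+g)/(1+r))^n] / (r − g) = 19,700 × [1 − ((1+0.0071)/(1+r))^84] / (r − 0.0071) = €877,621.62.

€877,621.62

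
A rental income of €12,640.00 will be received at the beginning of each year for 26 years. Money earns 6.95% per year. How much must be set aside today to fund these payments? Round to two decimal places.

This is an annuity due: 26 payments of €12,640.00 at the beginning of each year.
Periodic rate r = 0.0695 per year.
PV = PMT × [(1 − (1+r)^−n)/r] × (1+r) = 12,640 × [1 − (1+r)^−26] / r × (1+r) = €160,607.16

€160,607.16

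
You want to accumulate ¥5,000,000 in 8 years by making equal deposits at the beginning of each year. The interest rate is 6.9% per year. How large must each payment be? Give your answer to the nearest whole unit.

¥457,527

Level annuity due; solve FV = PMT × [((1+r)^n − 1)/r] × (1+r) for PMT.
Periodic rate r = 0.069 per year.
With n = 8: PMT = 5,000,000 / ([((1+r)^n − 1)/r] × (1+r)) = ¥457,527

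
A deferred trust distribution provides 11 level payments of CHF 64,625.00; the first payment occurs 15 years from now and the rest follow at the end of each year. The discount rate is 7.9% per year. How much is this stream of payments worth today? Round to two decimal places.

Ordinary annuity of 11 payments, first payment at period 15.
Periodic rate r = 0.079 per year.
The ordinary-annuity PV formula values the stream one period before the first payment (period 14); discount that back 14 periods:
PV₀ = 64,625 × [1 − (1+r)^−11] / r × (1+r)^−14 = CHF 159,898.82

CHF 159,898.82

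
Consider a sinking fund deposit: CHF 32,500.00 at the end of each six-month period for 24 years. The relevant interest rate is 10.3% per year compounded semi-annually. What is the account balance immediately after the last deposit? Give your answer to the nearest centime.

CHF 6,398,383.38

This is an ordinary annuity: 48 deposits of CHF 32,500.00 at the end of each six-month period.
Periodic rate r = 0.103/2 per half-year; n is counted in half-years.
FV = PMT × [((1+r)^n − 1)/r] = 32,500 × [(1+r)^48 − 1] / r = CHF 6,398,383.38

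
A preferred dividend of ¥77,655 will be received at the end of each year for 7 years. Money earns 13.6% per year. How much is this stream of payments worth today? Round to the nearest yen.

¥337,119

This is an ordinary annuity: 7 payments of ¥77,655 at the end of each year.
Periodic rate r = 0.136 per year.
PV = PMT × [(1 − (1+r)^−n)/r] = 77,655 × [1 − (1+r)^−7] / r = ¥337,119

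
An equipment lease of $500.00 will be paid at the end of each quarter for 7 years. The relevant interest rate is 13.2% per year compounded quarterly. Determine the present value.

This is an ordinary annuity: 28 payments of $500.00 at the end of each quarter.
Periodic rate r = 0.132/4 per quarter; n is counted in quarters.
PV = PMT × [(1 − (1+r)^−n)/r] = 500 × [1 − (1+r)^−28] / r = $9,047.06

$9,047.06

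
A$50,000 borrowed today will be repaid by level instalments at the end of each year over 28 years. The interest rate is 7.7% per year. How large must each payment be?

Level ordinary annuity; solve PV = PMT × [(1 − (1+r)^−n)/r] for PMT.
Periodic rate r = 0.077 per year.
With n = 28: PMT = 50,000 / ([(1 − (1+r)^−n)/r]) = A$4,401.52

A$4,401.52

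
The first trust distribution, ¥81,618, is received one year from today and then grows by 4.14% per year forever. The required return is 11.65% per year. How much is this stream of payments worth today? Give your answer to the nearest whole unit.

Periodic rate r = 0.1165 per year.
Growing perpetuity (Gordon): PV = PMT₁ / (r − g) = 81,618 / (r − 0.0414) = ¥1,086,791.

¥1,086,791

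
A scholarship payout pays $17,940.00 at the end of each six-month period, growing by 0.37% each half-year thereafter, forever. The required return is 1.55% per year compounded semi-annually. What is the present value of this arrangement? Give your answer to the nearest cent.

$4,429,629.63

Periodic rate r = 0.0155/2 per half-year.
Growing perpetuity (Gordon): PV = PMT₁ / (r − g) = 17,940 / (r − 0.0037) = $4,429,629.63.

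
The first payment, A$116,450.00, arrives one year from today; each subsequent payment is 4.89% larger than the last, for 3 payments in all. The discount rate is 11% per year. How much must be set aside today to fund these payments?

A$297,723.29

Periodic rate r = 0.11 per year.
Growing ordinary annuity: PV = PMT₁ × [1 − ((1+g)/(1+r))^n] / (r − g) = 116,450 × [1 − ((1+0.0489)/(1+r))^3] / (r − 0.0489) = A$297,723.29.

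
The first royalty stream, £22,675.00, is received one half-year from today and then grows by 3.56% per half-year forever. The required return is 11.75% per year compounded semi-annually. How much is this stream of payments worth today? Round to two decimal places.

£979,481.64

Periodic rate r = 0.1175/2 per half-year.
Growing perpetuity (Gordon): PV = PMT₁ / (r − g) = 22,675 / (r − 0.0356) = £979,481.64.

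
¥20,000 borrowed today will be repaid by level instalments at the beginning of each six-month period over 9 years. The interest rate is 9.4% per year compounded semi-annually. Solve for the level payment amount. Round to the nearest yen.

¥1,596

Level annuity due; solve PV = PMT × [(1 − (1+r)^−n)/r] × (1+r) for PMT.
Periodic rate r = 0.094/2 per half-year; n is counted in half-years.
With n = 18: PMT = 20,000 / ([(1 − (1+r)^−n)/r] × (1+r)) = ¥1,596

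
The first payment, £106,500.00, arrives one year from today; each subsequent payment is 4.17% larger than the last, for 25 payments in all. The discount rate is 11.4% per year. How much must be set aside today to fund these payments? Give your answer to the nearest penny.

Periodic rate r = 0.114 per year.
Growing ordinary annuity: PV = PMT₁ × [1 − ((1+g)/(1+r))^n] / (r − g) = 106,500 × [1 − ((1+0.0417)/(1+r))^25] / (r − 0.0417) = £1,197,829.23.

£1,197,829.23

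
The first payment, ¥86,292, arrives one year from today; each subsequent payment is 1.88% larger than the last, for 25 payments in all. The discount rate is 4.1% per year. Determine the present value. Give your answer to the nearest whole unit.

Periodic rate r = 0.041 per year.
Growing ordinary annuity: PV = PMT₁ × [1 − ((1+g)/(1+r))^n] / (r − g) = 86,292 × [1 − ((1+0.0188)/(1+r))^25] / (r − 0.0188) = ¥1,619,394.

¥1,619,394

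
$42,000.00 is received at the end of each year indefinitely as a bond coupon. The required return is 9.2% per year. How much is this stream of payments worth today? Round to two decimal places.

$456,521.74

Periodic rate r = 0.092 per year.
Level perpetuity: PV = PMT / r = 42,000 / (0.092) = $456,521.74.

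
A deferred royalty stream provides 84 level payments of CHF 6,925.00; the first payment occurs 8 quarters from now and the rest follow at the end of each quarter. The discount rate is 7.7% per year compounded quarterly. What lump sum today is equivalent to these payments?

Ordinary annuity of 84 payments, first payment at period 8.
Periodic rate r = 0.077/4 per quarter; n is counted in quarters.
The ordinary-annuity PV formula values the stream one period before the first payment (period 7); discount that back 7 periods:
PV₀ = 6,925 × [1 − (1+r)^−84] / r × (1+r)^−7 = CHF 251,340.49

CHF 251,340.49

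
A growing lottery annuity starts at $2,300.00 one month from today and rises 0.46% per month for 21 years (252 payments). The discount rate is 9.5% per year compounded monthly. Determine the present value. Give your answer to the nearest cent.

$391,263.55

Periodic rate r = 0.095/12 per month; n is counted in months.
Growing ordinary annuity: PV = PMT₁ × [1 − ((1+g)/(1+r))^n] / (r − g) = 2,300 × [1 − ((1+0.0046)/(1+r))^252] / (r − 0.0046) = $391,263.55.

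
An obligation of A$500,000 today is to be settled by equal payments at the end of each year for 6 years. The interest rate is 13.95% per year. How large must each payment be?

A$128,402.74

Level ordinary annuity; solve PV = PMT × [(1 − (1+r)^−n)/r] for PMT.
Periodic rate r = 0.1395 per year.
With n = 6: PMT = 500,000 / ([(1 − (1+r)^−n)/r]) = A$128,402.74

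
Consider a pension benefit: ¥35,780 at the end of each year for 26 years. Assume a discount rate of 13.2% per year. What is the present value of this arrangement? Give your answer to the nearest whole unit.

¥260,270

This is an ordinary annuity: 26 payments of ¥35,780 at the end of each year.
Periodic rate r = 0.132 per year.
PV = PMT × [(1 − (1+r)^−n)/r] = 35,780 × [1 − (1+r)^−26] / r = ¥260,270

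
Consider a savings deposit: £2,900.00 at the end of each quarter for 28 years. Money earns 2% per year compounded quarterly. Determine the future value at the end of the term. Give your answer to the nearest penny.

This is an ordinary annuity: 112 deposits of £2,900.00 at the end of each quarter.
Periodic rate r = 0.02/4 per quarter; n is counted in quarters.
FV = PMT × [((1+r)^n − 1)/r] = 2,900 × [(1+r)^112 − 1] / r = £433,974.21

£433,974.21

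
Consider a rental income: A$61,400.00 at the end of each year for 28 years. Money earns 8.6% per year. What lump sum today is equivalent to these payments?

A$643,088.00

This is an ordinary annuity: 28 payments of A$61,400.00 at the end of each year.
Periodic rate r = 0.086 per year.
PV = PMT × [(1 − (1+r)^−n)/r] = 61,400 × [1 − (1+r)^−28] / r = A$643,088.00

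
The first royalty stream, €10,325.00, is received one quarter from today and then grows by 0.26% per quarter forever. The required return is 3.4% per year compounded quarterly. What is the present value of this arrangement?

Periodic rate r = 0.034/4 per quarter.
Growing perpetuity (Gordon): PV = PMT₁ / (r − g) = 10,325 / (r − 0.0026) = €1,750,000.00.

€1,750,000.00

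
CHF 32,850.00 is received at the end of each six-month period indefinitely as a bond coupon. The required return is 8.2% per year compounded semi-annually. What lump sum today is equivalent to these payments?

CHF 801,219.51

Periodic rate r = 0.082/2 per half-year.
Level perpetuity: PV = PMT / r = 32,850 / (0.082/2) = CHF 801,219.51.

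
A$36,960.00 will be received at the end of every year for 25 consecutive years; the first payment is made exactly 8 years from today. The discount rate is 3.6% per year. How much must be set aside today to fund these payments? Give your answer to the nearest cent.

Ordinary annuity of 25 payments, first payment at period 8.
Periodic rate r = 0.036 per year.
The ordinary-annuity PV formula values the stream one period before the first payment (period 7); discount that back 7 periods:
PV₀ = 36,960 × [1 − (1+r)^−25] / r × (1+r)^−7 = A$470,446.05

A$470,446.05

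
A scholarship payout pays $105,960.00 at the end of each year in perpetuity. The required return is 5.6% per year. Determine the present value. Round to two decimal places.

Periodic rate r = 0.056 per year.
Level perpetuity: PV = PMT / r = 105,960 / (0.056) = $1,892,142.86.

$1,892,142.86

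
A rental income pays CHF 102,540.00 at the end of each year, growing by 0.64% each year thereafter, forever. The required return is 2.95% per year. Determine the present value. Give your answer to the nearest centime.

CHF 4,438,961.04

Periodic rate r = 0.0295 per year.
Growing perpetuity (Gordon): PV = PMT₁ / (r − g) = 102,540 / (r − 0.0064) = CHF 4,438,961.04.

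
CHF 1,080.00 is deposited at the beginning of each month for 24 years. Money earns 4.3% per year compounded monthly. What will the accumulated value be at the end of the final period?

This is an annuity due: 288 deposits of CHF 1,080.00 at the beginning of each month.
Periodic rate r = 0.043/12 per month; n is counted in months.
FV = PMT × [((1+r)^n − 1)/r] × (1+r) = 1,080 × [(1+r)^288 − 1] / r × (1+r) = CHF 544,909.69

CHF 544,909.69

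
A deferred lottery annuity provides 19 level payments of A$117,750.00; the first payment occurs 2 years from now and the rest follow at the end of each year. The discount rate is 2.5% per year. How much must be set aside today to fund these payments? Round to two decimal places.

Ordinary annuity of 19 payments, first payment at period 2.
Periodic rate r = 0.025 per year.
The ordinary-annuity PV formula values the stream one period before the first payment (period 1); discount that back 1 periods:
PV₀ = 117,750 × [1 − (1+r)^−19] / r × (1+r)^−1 = A$1,720,745.81

A$1,720,745.81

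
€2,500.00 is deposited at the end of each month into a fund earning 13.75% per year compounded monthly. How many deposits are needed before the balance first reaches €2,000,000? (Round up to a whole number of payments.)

204 payments

Periodic rate r = 0.1375/12 per month; n is counted in months.
Ordinary annuity FV: 2,000,000 = 2,500 × [((1+r)^n − 1)/r].
(1+r)^n = 1 + 2,000,000 × r / 2,500, so n = ln(1 + 2,000,000·r/2,500) / ln(1+r) = 203.55.
Round up to a whole number of payments: n = 204.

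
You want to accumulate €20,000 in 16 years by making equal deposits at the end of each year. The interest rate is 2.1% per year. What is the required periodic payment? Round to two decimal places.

Level ordinary annuity; solve FV = PMT × [((1+r)^n − 1)/r] for PMT.
Periodic rate r = 0.021 per year.
With n = 16: PMT = 20,000 / ([((1+r)^n − 1)/r]) = €1,064.70

€1,064.70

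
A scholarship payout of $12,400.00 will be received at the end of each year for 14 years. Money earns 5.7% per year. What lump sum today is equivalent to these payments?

This is an ordinary annuity: 14 payments of $12,400.00 at the end of each year.
Periodic rate r = 0.057 per year.
PV = PMT × [(1 − (1+r)^−n)/r] = 12,400 × [1 − (1+r)^−14] / r = $117,429.35

$117,429.35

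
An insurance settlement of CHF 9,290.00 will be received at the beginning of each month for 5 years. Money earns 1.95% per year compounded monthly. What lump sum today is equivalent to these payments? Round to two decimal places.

This is an annuity due: 60 payments of CHF 9,290.00 at the beginning of each month.
Periodic rate r = 0.0195/12 per month; n is counted in months.
PV = PMT × [(1 − (1+r)^−n)/r] × (1+r) = 9,290 × [1 − (1+r)^−60] / r × (1+r) = CHF 531,540.73

CHF 531,540.73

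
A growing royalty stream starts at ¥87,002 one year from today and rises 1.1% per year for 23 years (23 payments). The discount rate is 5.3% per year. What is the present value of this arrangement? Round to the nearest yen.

Periodic rate r = 0.053 per year.
Growing ordinary annuity: PV = PMT₁ × [1 − ((1+g)/(1+r))^n] / (r − g) = 87,002 × [1 − ((1+0.011)/(1+r))^23] / (r − 0.011) = ¥1,259,200.

¥1,259,200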